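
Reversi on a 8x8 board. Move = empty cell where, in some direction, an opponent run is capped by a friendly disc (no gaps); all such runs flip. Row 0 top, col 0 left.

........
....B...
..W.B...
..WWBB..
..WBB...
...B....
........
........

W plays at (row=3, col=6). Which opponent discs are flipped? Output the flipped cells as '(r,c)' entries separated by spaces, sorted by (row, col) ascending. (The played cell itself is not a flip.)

Dir NW: first cell '.' (not opp) -> no flip
Dir N: first cell '.' (not opp) -> no flip
Dir NE: first cell '.' (not opp) -> no flip
Dir W: opp run (3,5) (3,4) capped by W -> flip
Dir E: first cell '.' (not opp) -> no flip
Dir SW: first cell '.' (not opp) -> no flip
Dir S: first cell '.' (not opp) -> no flip
Dir SE: first cell '.' (not opp) -> no flip

Answer: (3,4) (3,5)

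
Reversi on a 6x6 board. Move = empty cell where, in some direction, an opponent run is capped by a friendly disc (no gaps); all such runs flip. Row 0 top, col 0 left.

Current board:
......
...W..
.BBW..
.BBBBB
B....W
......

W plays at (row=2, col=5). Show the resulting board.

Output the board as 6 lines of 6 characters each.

Answer: ......
...W..
.BBW.W
.BBBBW
B....W
......

Derivation:
Place W at (2,5); scan 8 dirs for brackets.
Dir NW: first cell '.' (not opp) -> no flip
Dir N: first cell '.' (not opp) -> no flip
Dir NE: edge -> no flip
Dir W: first cell '.' (not opp) -> no flip
Dir E: edge -> no flip
Dir SW: opp run (3,4), next='.' -> no flip
Dir S: opp run (3,5) capped by W -> flip
Dir SE: edge -> no flip
All flips: (3,5)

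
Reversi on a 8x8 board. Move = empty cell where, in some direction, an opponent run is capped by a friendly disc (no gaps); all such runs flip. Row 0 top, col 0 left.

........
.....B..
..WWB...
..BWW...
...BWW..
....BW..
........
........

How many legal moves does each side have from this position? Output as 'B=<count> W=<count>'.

-- B to move --
(1,1): no bracket -> illegal
(1,2): flips 1 -> legal
(1,3): flips 2 -> legal
(1,4): flips 1 -> legal
(2,1): flips 2 -> legal
(2,5): flips 1 -> legal
(3,1): no bracket -> illegal
(3,5): flips 2 -> legal
(3,6): flips 1 -> legal
(4,2): flips 1 -> legal
(4,6): flips 2 -> legal
(5,3): no bracket -> illegal
(5,6): flips 1 -> legal
(6,4): no bracket -> illegal
(6,5): no bracket -> illegal
(6,6): no bracket -> illegal
B mobility = 10
-- W to move --
(0,4): no bracket -> illegal
(0,5): no bracket -> illegal
(0,6): flips 2 -> legal
(1,3): no bracket -> illegal
(1,4): flips 1 -> legal
(1,6): no bracket -> illegal
(2,1): no bracket -> illegal
(2,5): flips 1 -> legal
(2,6): no bracket -> illegal
(3,1): flips 1 -> legal
(3,5): no bracket -> illegal
(4,1): flips 1 -> legal
(4,2): flips 2 -> legal
(5,2): flips 1 -> legal
(5,3): flips 2 -> legal
(6,3): flips 1 -> legal
(6,4): flips 1 -> legal
(6,5): no bracket -> illegal
W mobility = 10

Answer: B=10 W=10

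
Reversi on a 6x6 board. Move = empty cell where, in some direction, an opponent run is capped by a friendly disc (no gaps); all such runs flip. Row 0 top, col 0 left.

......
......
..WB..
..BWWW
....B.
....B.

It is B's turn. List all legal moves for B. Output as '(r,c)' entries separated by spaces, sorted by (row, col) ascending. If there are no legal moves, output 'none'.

Answer: (1,1) (1,2) (2,1) (2,4) (4,3) (4,5)

Derivation:
(1,1): flips 2 -> legal
(1,2): flips 1 -> legal
(1,3): no bracket -> illegal
(2,1): flips 1 -> legal
(2,4): flips 1 -> legal
(2,5): no bracket -> illegal
(3,1): no bracket -> illegal
(4,2): no bracket -> illegal
(4,3): flips 1 -> legal
(4,5): flips 1 -> legal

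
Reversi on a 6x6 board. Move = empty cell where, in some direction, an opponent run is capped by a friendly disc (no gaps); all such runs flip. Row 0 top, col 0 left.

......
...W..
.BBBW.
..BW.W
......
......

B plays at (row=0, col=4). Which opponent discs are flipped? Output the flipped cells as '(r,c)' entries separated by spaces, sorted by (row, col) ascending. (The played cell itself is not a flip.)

Dir NW: edge -> no flip
Dir N: edge -> no flip
Dir NE: edge -> no flip
Dir W: first cell '.' (not opp) -> no flip
Dir E: first cell '.' (not opp) -> no flip
Dir SW: opp run (1,3) capped by B -> flip
Dir S: first cell '.' (not opp) -> no flip
Dir SE: first cell '.' (not opp) -> no flip

Answer: (1,3)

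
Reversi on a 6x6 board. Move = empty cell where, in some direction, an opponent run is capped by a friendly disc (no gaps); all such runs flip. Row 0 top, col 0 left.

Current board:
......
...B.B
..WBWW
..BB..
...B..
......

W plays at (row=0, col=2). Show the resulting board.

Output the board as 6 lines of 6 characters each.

Place W at (0,2); scan 8 dirs for brackets.
Dir NW: edge -> no flip
Dir N: edge -> no flip
Dir NE: edge -> no flip
Dir W: first cell '.' (not opp) -> no flip
Dir E: first cell '.' (not opp) -> no flip
Dir SW: first cell '.' (not opp) -> no flip
Dir S: first cell '.' (not opp) -> no flip
Dir SE: opp run (1,3) capped by W -> flip
All flips: (1,3)

Answer: ..W...
...W.B
..WBWW
..BB..
...B..
......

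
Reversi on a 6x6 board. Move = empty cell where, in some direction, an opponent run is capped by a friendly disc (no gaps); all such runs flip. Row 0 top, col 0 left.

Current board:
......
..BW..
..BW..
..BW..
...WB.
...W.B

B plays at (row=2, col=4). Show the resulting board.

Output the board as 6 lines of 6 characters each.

Place B at (2,4); scan 8 dirs for brackets.
Dir NW: opp run (1,3), next='.' -> no flip
Dir N: first cell '.' (not opp) -> no flip
Dir NE: first cell '.' (not opp) -> no flip
Dir W: opp run (2,3) capped by B -> flip
Dir E: first cell '.' (not opp) -> no flip
Dir SW: opp run (3,3), next='.' -> no flip
Dir S: first cell '.' (not opp) -> no flip
Dir SE: first cell '.' (not opp) -> no flip
All flips: (2,3)

Answer: ......
..BW..
..BBB.
..BW..
...WB.
...W.B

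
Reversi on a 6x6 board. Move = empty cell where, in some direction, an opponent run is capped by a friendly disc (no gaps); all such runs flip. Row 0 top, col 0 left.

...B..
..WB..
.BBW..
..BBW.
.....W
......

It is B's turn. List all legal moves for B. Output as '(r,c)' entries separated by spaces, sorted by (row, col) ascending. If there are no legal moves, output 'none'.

Answer: (0,2) (1,1) (1,4) (2,4) (3,5)

Derivation:
(0,1): no bracket -> illegal
(0,2): flips 1 -> legal
(1,1): flips 1 -> legal
(1,4): flips 1 -> legal
(2,4): flips 1 -> legal
(2,5): no bracket -> illegal
(3,5): flips 1 -> legal
(4,3): no bracket -> illegal
(4,4): no bracket -> illegal
(5,4): no bracket -> illegal
(5,5): no bracket -> illegal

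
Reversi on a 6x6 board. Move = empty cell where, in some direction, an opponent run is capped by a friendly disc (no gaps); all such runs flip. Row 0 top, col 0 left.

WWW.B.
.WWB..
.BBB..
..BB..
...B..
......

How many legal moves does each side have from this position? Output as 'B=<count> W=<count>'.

-- B to move --
(0,3): flips 1 -> legal
(1,0): flips 2 -> legal
(2,0): no bracket -> illegal
B mobility = 2
-- W to move --
(0,3): no bracket -> illegal
(0,5): no bracket -> illegal
(1,0): no bracket -> illegal
(1,4): flips 1 -> legal
(1,5): no bracket -> illegal
(2,0): no bracket -> illegal
(2,4): flips 1 -> legal
(3,0): flips 1 -> legal
(3,1): flips 1 -> legal
(3,4): flips 1 -> legal
(4,1): no bracket -> illegal
(4,2): flips 2 -> legal
(4,4): flips 2 -> legal
(5,2): no bracket -> illegal
(5,3): no bracket -> illegal
(5,4): no bracket -> illegal
W mobility = 7

Answer: B=2 W=7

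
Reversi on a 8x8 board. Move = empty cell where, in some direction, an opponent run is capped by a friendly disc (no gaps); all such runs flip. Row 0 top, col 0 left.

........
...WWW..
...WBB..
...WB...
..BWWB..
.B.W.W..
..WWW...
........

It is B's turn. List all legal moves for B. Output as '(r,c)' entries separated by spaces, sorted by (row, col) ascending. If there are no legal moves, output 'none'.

(0,2): flips 1 -> legal
(0,3): flips 1 -> legal
(0,4): flips 1 -> legal
(0,5): flips 1 -> legal
(0,6): flips 1 -> legal
(1,2): flips 1 -> legal
(1,6): no bracket -> illegal
(2,2): flips 1 -> legal
(2,6): no bracket -> illegal
(3,2): flips 1 -> legal
(3,5): no bracket -> illegal
(4,6): no bracket -> illegal
(5,2): flips 1 -> legal
(5,4): flips 1 -> legal
(5,6): no bracket -> illegal
(6,1): no bracket -> illegal
(6,5): flips 1 -> legal
(6,6): no bracket -> illegal
(7,1): no bracket -> illegal
(7,2): no bracket -> illegal
(7,3): flips 1 -> legal
(7,4): no bracket -> illegal
(7,5): flips 2 -> legal

Answer: (0,2) (0,3) (0,4) (0,5) (0,6) (1,2) (2,2) (3,2) (5,2) (5,4) (6,5) (7,3) (7,5)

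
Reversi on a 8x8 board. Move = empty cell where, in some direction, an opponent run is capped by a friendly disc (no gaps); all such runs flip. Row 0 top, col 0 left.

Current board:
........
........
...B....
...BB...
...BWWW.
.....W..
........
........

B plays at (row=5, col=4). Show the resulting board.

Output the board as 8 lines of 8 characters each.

Place B at (5,4); scan 8 dirs for brackets.
Dir NW: first cell 'B' (not opp) -> no flip
Dir N: opp run (4,4) capped by B -> flip
Dir NE: opp run (4,5), next='.' -> no flip
Dir W: first cell '.' (not opp) -> no flip
Dir E: opp run (5,5), next='.' -> no flip
Dir SW: first cell '.' (not opp) -> no flip
Dir S: first cell '.' (not opp) -> no flip
Dir SE: first cell '.' (not opp) -> no flip
All flips: (4,4)

Answer: ........
........
...B....
...BB...
...BBWW.
....BW..
........
........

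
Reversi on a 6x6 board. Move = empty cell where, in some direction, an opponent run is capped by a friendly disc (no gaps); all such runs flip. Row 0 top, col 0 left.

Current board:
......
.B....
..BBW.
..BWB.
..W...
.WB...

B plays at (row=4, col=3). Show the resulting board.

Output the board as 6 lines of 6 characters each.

Place B at (4,3); scan 8 dirs for brackets.
Dir NW: first cell 'B' (not opp) -> no flip
Dir N: opp run (3,3) capped by B -> flip
Dir NE: first cell 'B' (not opp) -> no flip
Dir W: opp run (4,2), next='.' -> no flip
Dir E: first cell '.' (not opp) -> no flip
Dir SW: first cell 'B' (not opp) -> no flip
Dir S: first cell '.' (not opp) -> no flip
Dir SE: first cell '.' (not opp) -> no flip
All flips: (3,3)

Answer: ......
.B....
..BBW.
..BBB.
..WB..
.WB...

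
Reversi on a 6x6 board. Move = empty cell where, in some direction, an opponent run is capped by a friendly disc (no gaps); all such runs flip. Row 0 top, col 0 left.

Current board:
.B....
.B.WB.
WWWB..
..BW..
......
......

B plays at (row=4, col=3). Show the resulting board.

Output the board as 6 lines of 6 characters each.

Answer: .B....
.B.WB.
WWWB..
..BB..
...B..
......

Derivation:
Place B at (4,3); scan 8 dirs for brackets.
Dir NW: first cell 'B' (not opp) -> no flip
Dir N: opp run (3,3) capped by B -> flip
Dir NE: first cell '.' (not opp) -> no flip
Dir W: first cell '.' (not opp) -> no flip
Dir E: first cell '.' (not opp) -> no flip
Dir SW: first cell '.' (not opp) -> no flip
Dir S: first cell '.' (not opp) -> no flip
Dir SE: first cell '.' (not opp) -> no flip
All flips: (3,3)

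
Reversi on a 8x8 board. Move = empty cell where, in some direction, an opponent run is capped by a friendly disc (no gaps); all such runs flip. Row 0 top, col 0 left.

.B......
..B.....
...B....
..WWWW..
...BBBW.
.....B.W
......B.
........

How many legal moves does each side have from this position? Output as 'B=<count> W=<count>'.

Answer: B=8 W=11

Derivation:
-- B to move --
(2,1): flips 1 -> legal
(2,2): flips 1 -> legal
(2,4): flips 1 -> legal
(2,5): flips 2 -> legal
(2,6): flips 1 -> legal
(3,1): no bracket -> illegal
(3,6): no bracket -> illegal
(3,7): flips 1 -> legal
(4,1): flips 1 -> legal
(4,2): no bracket -> illegal
(4,7): flips 1 -> legal
(5,6): no bracket -> illegal
(6,7): no bracket -> illegal
B mobility = 8
-- W to move --
(0,0): no bracket -> illegal
(0,2): no bracket -> illegal
(0,3): no bracket -> illegal
(1,0): no bracket -> illegal
(1,1): no bracket -> illegal
(1,3): flips 1 -> legal
(1,4): flips 1 -> legal
(2,1): no bracket -> illegal
(2,2): no bracket -> illegal
(2,4): no bracket -> illegal
(3,6): no bracket -> illegal
(4,2): flips 3 -> legal
(5,2): flips 1 -> legal
(5,3): flips 2 -> legal
(5,4): flips 2 -> legal
(5,6): flips 1 -> legal
(6,4): flips 1 -> legal
(6,5): flips 2 -> legal
(6,7): no bracket -> illegal
(7,5): flips 1 -> legal
(7,6): no bracket -> illegal
(7,7): flips 3 -> legal
W mobility = 11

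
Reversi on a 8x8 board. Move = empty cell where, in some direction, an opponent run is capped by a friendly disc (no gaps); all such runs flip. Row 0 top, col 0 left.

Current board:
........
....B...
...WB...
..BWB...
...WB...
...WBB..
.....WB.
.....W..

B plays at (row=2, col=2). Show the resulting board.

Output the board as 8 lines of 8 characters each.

Answer: ........
....B...
..BBB...
..BBB...
...WB...
...WBB..
.....WB.
.....W..

Derivation:
Place B at (2,2); scan 8 dirs for brackets.
Dir NW: first cell '.' (not opp) -> no flip
Dir N: first cell '.' (not opp) -> no flip
Dir NE: first cell '.' (not opp) -> no flip
Dir W: first cell '.' (not opp) -> no flip
Dir E: opp run (2,3) capped by B -> flip
Dir SW: first cell '.' (not opp) -> no flip
Dir S: first cell 'B' (not opp) -> no flip
Dir SE: opp run (3,3) capped by B -> flip
All flips: (2,3) (3,3)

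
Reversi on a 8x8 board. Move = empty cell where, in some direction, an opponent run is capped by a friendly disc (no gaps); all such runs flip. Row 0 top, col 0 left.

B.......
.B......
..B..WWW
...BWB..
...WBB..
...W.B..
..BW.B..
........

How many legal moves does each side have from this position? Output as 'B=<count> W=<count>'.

Answer: B=7 W=9

Derivation:
-- B to move --
(1,4): no bracket -> illegal
(1,5): flips 1 -> legal
(1,6): no bracket -> illegal
(1,7): flips 1 -> legal
(2,3): flips 1 -> legal
(2,4): flips 1 -> legal
(3,2): no bracket -> illegal
(3,6): no bracket -> illegal
(3,7): no bracket -> illegal
(4,2): flips 1 -> legal
(5,2): no bracket -> illegal
(5,4): no bracket -> illegal
(6,4): flips 1 -> legal
(7,2): no bracket -> illegal
(7,3): flips 3 -> legal
(7,4): no bracket -> illegal
B mobility = 7
-- W to move --
(0,1): no bracket -> illegal
(0,2): no bracket -> illegal
(1,0): no bracket -> illegal
(1,2): no bracket -> illegal
(1,3): no bracket -> illegal
(2,0): no bracket -> illegal
(2,1): no bracket -> illegal
(2,3): flips 1 -> legal
(2,4): no bracket -> illegal
(3,1): no bracket -> illegal
(3,2): flips 1 -> legal
(3,6): flips 1 -> legal
(4,2): no bracket -> illegal
(4,6): flips 2 -> legal
(5,1): no bracket -> illegal
(5,2): no bracket -> illegal
(5,4): flips 1 -> legal
(5,6): flips 1 -> legal
(6,1): flips 1 -> legal
(6,4): no bracket -> illegal
(6,6): no bracket -> illegal
(7,1): flips 1 -> legal
(7,2): no bracket -> illegal
(7,3): no bracket -> illegal
(7,4): no bracket -> illegal
(7,5): flips 4 -> legal
(7,6): no bracket -> illegal
W mobility = 9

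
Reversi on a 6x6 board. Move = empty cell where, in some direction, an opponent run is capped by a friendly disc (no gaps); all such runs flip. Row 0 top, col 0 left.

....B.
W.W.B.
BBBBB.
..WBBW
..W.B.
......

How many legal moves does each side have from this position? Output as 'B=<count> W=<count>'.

-- B to move --
(0,0): flips 1 -> legal
(0,1): flips 1 -> legal
(0,2): flips 1 -> legal
(0,3): flips 1 -> legal
(1,1): no bracket -> illegal
(1,3): no bracket -> illegal
(2,5): no bracket -> illegal
(3,1): flips 1 -> legal
(4,1): flips 1 -> legal
(4,3): flips 1 -> legal
(4,5): no bracket -> illegal
(5,1): flips 1 -> legal
(5,2): flips 2 -> legal
(5,3): no bracket -> illegal
B mobility = 9
-- W to move --
(0,3): no bracket -> illegal
(0,5): flips 2 -> legal
(1,1): no bracket -> illegal
(1,3): flips 1 -> legal
(1,5): flips 2 -> legal
(2,5): no bracket -> illegal
(3,0): flips 2 -> legal
(3,1): no bracket -> illegal
(4,3): no bracket -> illegal
(4,5): flips 2 -> legal
(5,3): flips 1 -> legal
(5,4): no bracket -> illegal
(5,5): no bracket -> illegal
W mobility = 6

Answer: B=9 W=6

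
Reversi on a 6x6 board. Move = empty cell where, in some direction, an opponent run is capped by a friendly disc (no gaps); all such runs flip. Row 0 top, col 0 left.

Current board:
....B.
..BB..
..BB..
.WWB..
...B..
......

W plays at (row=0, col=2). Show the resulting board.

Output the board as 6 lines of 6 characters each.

Place W at (0,2); scan 8 dirs for brackets.
Dir NW: edge -> no flip
Dir N: edge -> no flip
Dir NE: edge -> no flip
Dir W: first cell '.' (not opp) -> no flip
Dir E: first cell '.' (not opp) -> no flip
Dir SW: first cell '.' (not opp) -> no flip
Dir S: opp run (1,2) (2,2) capped by W -> flip
Dir SE: opp run (1,3), next='.' -> no flip
All flips: (1,2) (2,2)

Answer: ..W.B.
..WB..
..WB..
.WWB..
...B..
......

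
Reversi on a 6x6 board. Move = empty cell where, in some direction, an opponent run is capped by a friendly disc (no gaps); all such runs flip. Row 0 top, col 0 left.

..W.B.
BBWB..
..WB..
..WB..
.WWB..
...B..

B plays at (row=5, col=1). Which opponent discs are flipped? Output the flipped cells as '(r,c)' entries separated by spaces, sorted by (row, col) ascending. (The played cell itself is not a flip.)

Dir NW: first cell '.' (not opp) -> no flip
Dir N: opp run (4,1), next='.' -> no flip
Dir NE: opp run (4,2) capped by B -> flip
Dir W: first cell '.' (not opp) -> no flip
Dir E: first cell '.' (not opp) -> no flip
Dir SW: edge -> no flip
Dir S: edge -> no flip
Dir SE: edge -> no flip

Answer: (4,2)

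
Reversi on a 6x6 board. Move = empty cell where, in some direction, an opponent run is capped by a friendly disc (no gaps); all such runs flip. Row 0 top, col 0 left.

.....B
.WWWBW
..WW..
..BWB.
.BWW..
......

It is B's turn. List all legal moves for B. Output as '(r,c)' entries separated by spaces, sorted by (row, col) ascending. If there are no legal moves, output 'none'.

(0,0): no bracket -> illegal
(0,1): flips 2 -> legal
(0,2): flips 2 -> legal
(0,3): no bracket -> illegal
(0,4): no bracket -> illegal
(1,0): flips 3 -> legal
(2,0): no bracket -> illegal
(2,1): no bracket -> illegal
(2,4): no bracket -> illegal
(2,5): flips 1 -> legal
(3,1): no bracket -> illegal
(4,4): flips 2 -> legal
(5,1): no bracket -> illegal
(5,2): flips 2 -> legal
(5,3): no bracket -> illegal
(5,4): flips 1 -> legal

Answer: (0,1) (0,2) (1,0) (2,5) (4,4) (5,2) (5,4)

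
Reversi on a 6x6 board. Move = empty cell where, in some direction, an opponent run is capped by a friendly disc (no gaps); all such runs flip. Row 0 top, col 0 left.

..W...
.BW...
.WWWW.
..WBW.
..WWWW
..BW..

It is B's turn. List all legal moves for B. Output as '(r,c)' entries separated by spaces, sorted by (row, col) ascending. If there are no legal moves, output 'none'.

(0,1): no bracket -> illegal
(0,3): no bracket -> illegal
(1,0): no bracket -> illegal
(1,3): flips 2 -> legal
(1,4): no bracket -> illegal
(1,5): flips 1 -> legal
(2,0): no bracket -> illegal
(2,5): flips 2 -> legal
(3,0): no bracket -> illegal
(3,1): flips 2 -> legal
(3,5): flips 1 -> legal
(4,1): no bracket -> illegal
(5,1): flips 1 -> legal
(5,4): flips 1 -> legal
(5,5): flips 1 -> legal

Answer: (1,3) (1,5) (2,5) (3,1) (3,5) (5,1) (5,4) (5,5)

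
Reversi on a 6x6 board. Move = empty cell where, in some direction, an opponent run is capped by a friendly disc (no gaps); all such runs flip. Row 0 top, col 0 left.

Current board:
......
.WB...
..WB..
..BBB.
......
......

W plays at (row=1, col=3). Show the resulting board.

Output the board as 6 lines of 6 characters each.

Answer: ......
.WWW..
..WB..
..BBB.
......
......

Derivation:
Place W at (1,3); scan 8 dirs for brackets.
Dir NW: first cell '.' (not opp) -> no flip
Dir N: first cell '.' (not opp) -> no flip
Dir NE: first cell '.' (not opp) -> no flip
Dir W: opp run (1,2) capped by W -> flip
Dir E: first cell '.' (not opp) -> no flip
Dir SW: first cell 'W' (not opp) -> no flip
Dir S: opp run (2,3) (3,3), next='.' -> no flip
Dir SE: first cell '.' (not opp) -> no flip
All flips: (1,2)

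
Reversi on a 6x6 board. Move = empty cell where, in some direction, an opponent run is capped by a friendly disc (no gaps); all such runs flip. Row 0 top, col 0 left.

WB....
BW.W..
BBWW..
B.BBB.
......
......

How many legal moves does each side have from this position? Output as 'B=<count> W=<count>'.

-- B to move --
(0,2): flips 1 -> legal
(0,3): flips 2 -> legal
(0,4): no bracket -> illegal
(1,2): flips 3 -> legal
(1,4): flips 1 -> legal
(2,4): flips 2 -> legal
(3,1): no bracket -> illegal
B mobility = 5
-- W to move --
(0,2): flips 1 -> legal
(1,2): no bracket -> illegal
(2,4): no bracket -> illegal
(2,5): no bracket -> illegal
(3,1): flips 1 -> legal
(3,5): no bracket -> illegal
(4,0): flips 3 -> legal
(4,1): flips 1 -> legal
(4,2): flips 1 -> legal
(4,3): flips 1 -> legal
(4,4): flips 1 -> legal
(4,5): flips 1 -> legal
W mobility = 8

Answer: B=5 W=8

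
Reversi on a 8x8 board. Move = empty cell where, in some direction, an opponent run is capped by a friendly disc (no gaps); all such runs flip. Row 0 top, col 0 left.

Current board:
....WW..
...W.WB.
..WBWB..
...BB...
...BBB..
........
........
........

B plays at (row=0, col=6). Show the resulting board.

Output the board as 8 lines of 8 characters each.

Place B at (0,6); scan 8 dirs for brackets.
Dir NW: edge -> no flip
Dir N: edge -> no flip
Dir NE: edge -> no flip
Dir W: opp run (0,5) (0,4), next='.' -> no flip
Dir E: first cell '.' (not opp) -> no flip
Dir SW: opp run (1,5) (2,4) capped by B -> flip
Dir S: first cell 'B' (not opp) -> no flip
Dir SE: first cell '.' (not opp) -> no flip
All flips: (1,5) (2,4)

Answer: ....WWB.
...W.BB.
..WBBB..
...BB...
...BBB..
........
........
........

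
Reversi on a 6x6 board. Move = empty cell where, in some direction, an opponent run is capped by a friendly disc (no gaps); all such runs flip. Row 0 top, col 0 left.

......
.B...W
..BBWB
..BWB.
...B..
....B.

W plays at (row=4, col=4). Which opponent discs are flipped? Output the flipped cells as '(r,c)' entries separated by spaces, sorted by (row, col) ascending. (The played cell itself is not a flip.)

Dir NW: first cell 'W' (not opp) -> no flip
Dir N: opp run (3,4) capped by W -> flip
Dir NE: first cell '.' (not opp) -> no flip
Dir W: opp run (4,3), next='.' -> no flip
Dir E: first cell '.' (not opp) -> no flip
Dir SW: first cell '.' (not opp) -> no flip
Dir S: opp run (5,4), next=edge -> no flip
Dir SE: first cell '.' (not opp) -> no flip

Answer: (3,4)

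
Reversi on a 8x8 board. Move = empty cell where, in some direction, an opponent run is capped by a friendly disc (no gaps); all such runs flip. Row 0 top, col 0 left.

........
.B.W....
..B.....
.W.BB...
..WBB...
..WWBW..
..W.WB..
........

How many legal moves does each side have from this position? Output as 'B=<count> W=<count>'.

Answer: B=11 W=8

Derivation:
-- B to move --
(0,2): no bracket -> illegal
(0,3): no bracket -> illegal
(0,4): flips 1 -> legal
(1,2): no bracket -> illegal
(1,4): no bracket -> illegal
(2,0): no bracket -> illegal
(2,1): no bracket -> illegal
(2,3): no bracket -> illegal
(2,4): no bracket -> illegal
(3,0): no bracket -> illegal
(3,2): no bracket -> illegal
(4,0): flips 1 -> legal
(4,1): flips 1 -> legal
(4,5): flips 1 -> legal
(4,6): no bracket -> illegal
(5,1): flips 3 -> legal
(5,6): flips 1 -> legal
(6,1): flips 1 -> legal
(6,3): flips 2 -> legal
(6,6): flips 1 -> legal
(7,1): flips 2 -> legal
(7,2): no bracket -> illegal
(7,3): no bracket -> illegal
(7,4): flips 1 -> legal
(7,5): no bracket -> illegal
B mobility = 11
-- W to move --
(0,0): flips 4 -> legal
(0,1): no bracket -> illegal
(0,2): no bracket -> illegal
(1,0): no bracket -> illegal
(1,2): no bracket -> illegal
(2,0): no bracket -> illegal
(2,1): no bracket -> illegal
(2,3): flips 2 -> legal
(2,4): flips 4 -> legal
(2,5): flips 2 -> legal
(3,2): no bracket -> illegal
(3,5): flips 1 -> legal
(4,5): flips 2 -> legal
(5,6): no bracket -> illegal
(6,3): no bracket -> illegal
(6,6): flips 1 -> legal
(7,4): no bracket -> illegal
(7,5): flips 1 -> legal
(7,6): no bracket -> illegal
W mobility = 8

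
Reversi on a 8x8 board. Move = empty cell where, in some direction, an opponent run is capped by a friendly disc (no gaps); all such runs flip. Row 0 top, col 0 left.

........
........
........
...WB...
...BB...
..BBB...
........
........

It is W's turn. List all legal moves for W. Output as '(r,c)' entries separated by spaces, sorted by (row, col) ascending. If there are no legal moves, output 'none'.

Answer: (3,5) (5,5) (6,3)

Derivation:
(2,3): no bracket -> illegal
(2,4): no bracket -> illegal
(2,5): no bracket -> illegal
(3,2): no bracket -> illegal
(3,5): flips 1 -> legal
(4,1): no bracket -> illegal
(4,2): no bracket -> illegal
(4,5): no bracket -> illegal
(5,1): no bracket -> illegal
(5,5): flips 1 -> legal
(6,1): no bracket -> illegal
(6,2): no bracket -> illegal
(6,3): flips 2 -> legal
(6,4): no bracket -> illegal
(6,5): no bracket -> illegal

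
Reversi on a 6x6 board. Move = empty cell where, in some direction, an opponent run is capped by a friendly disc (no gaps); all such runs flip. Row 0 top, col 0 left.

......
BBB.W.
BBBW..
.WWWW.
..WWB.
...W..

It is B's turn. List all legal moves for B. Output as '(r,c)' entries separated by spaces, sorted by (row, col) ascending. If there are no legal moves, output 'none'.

Answer: (2,4) (4,0) (4,1) (4,5) (5,2) (5,4)

Derivation:
(0,3): no bracket -> illegal
(0,4): no bracket -> illegal
(0,5): no bracket -> illegal
(1,3): no bracket -> illegal
(1,5): no bracket -> illegal
(2,4): flips 2 -> legal
(2,5): no bracket -> illegal
(3,0): no bracket -> illegal
(3,5): no bracket -> illegal
(4,0): flips 1 -> legal
(4,1): flips 3 -> legal
(4,5): flips 2 -> legal
(5,1): no bracket -> illegal
(5,2): flips 2 -> legal
(5,4): flips 2 -> legal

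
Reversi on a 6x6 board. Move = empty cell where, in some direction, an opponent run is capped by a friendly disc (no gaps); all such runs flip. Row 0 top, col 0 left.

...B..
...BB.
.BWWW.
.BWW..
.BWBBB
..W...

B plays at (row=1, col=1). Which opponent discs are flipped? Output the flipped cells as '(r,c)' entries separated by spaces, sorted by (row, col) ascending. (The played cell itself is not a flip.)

Dir NW: first cell '.' (not opp) -> no flip
Dir N: first cell '.' (not opp) -> no flip
Dir NE: first cell '.' (not opp) -> no flip
Dir W: first cell '.' (not opp) -> no flip
Dir E: first cell '.' (not opp) -> no flip
Dir SW: first cell '.' (not opp) -> no flip
Dir S: first cell 'B' (not opp) -> no flip
Dir SE: opp run (2,2) (3,3) capped by B -> flip

Answer: (2,2) (3,3)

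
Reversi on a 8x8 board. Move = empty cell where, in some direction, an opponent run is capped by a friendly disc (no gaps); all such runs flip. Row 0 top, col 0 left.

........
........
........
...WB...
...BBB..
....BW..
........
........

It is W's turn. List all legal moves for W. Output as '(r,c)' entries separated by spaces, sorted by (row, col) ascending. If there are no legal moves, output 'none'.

Answer: (3,5) (5,3)

Derivation:
(2,3): no bracket -> illegal
(2,4): no bracket -> illegal
(2,5): no bracket -> illegal
(3,2): no bracket -> illegal
(3,5): flips 2 -> legal
(3,6): no bracket -> illegal
(4,2): no bracket -> illegal
(4,6): no bracket -> illegal
(5,2): no bracket -> illegal
(5,3): flips 2 -> legal
(5,6): no bracket -> illegal
(6,3): no bracket -> illegal
(6,4): no bracket -> illegal
(6,5): no bracket -> illegal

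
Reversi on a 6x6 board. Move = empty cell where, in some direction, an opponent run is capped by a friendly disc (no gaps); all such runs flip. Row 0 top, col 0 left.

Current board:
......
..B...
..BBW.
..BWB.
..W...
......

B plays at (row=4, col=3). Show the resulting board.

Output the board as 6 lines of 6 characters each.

Answer: ......
..B...
..BBW.
..BBB.
..WB..
......

Derivation:
Place B at (4,3); scan 8 dirs for brackets.
Dir NW: first cell 'B' (not opp) -> no flip
Dir N: opp run (3,3) capped by B -> flip
Dir NE: first cell 'B' (not opp) -> no flip
Dir W: opp run (4,2), next='.' -> no flip
Dir E: first cell '.' (not opp) -> no flip
Dir SW: first cell '.' (not opp) -> no flip
Dir S: first cell '.' (not opp) -> no flip
Dir SE: first cell '.' (not opp) -> no flip
All flips: (3,3)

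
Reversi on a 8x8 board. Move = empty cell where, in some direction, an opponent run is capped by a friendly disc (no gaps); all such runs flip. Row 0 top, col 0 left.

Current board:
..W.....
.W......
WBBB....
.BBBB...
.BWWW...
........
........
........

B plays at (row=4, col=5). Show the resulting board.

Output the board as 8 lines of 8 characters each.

Answer: ..W.....
.W......
WBBB....
.BBBB...
.BBBBB..
........
........
........

Derivation:
Place B at (4,5); scan 8 dirs for brackets.
Dir NW: first cell 'B' (not opp) -> no flip
Dir N: first cell '.' (not opp) -> no flip
Dir NE: first cell '.' (not opp) -> no flip
Dir W: opp run (4,4) (4,3) (4,2) capped by B -> flip
Dir E: first cell '.' (not opp) -> no flip
Dir SW: first cell '.' (not opp) -> no flip
Dir S: first cell '.' (not opp) -> no flip
Dir SE: first cell '.' (not opp) -> no flip
All flips: (4,2) (4,3) (4,4)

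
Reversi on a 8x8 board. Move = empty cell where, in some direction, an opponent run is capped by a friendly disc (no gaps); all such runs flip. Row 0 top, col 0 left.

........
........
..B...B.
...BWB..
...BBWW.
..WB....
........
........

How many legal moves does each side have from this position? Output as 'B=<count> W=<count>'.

Answer: B=7 W=6

Derivation:
-- B to move --
(2,3): no bracket -> illegal
(2,4): flips 1 -> legal
(2,5): flips 1 -> legal
(3,6): no bracket -> illegal
(3,7): no bracket -> illegal
(4,1): no bracket -> illegal
(4,2): no bracket -> illegal
(4,7): flips 2 -> legal
(5,1): flips 1 -> legal
(5,4): no bracket -> illegal
(5,5): flips 1 -> legal
(5,6): no bracket -> illegal
(5,7): flips 1 -> legal
(6,1): flips 1 -> legal
(6,2): no bracket -> illegal
(6,3): no bracket -> illegal
B mobility = 7
-- W to move --
(1,1): no bracket -> illegal
(1,2): no bracket -> illegal
(1,3): no bracket -> illegal
(1,5): no bracket -> illegal
(1,6): no bracket -> illegal
(1,7): no bracket -> illegal
(2,1): no bracket -> illegal
(2,3): no bracket -> illegal
(2,4): flips 1 -> legal
(2,5): flips 1 -> legal
(2,7): no bracket -> illegal
(3,1): no bracket -> illegal
(3,2): flips 1 -> legal
(3,6): flips 1 -> legal
(3,7): no bracket -> illegal
(4,2): flips 2 -> legal
(5,4): flips 2 -> legal
(5,5): no bracket -> illegal
(6,2): no bracket -> illegal
(6,3): no bracket -> illegal
(6,4): no bracket -> illegal
W mobility = 6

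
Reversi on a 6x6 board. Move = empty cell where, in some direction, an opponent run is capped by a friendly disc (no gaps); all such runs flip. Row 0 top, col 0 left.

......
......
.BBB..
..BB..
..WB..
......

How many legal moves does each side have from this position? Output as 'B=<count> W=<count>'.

-- B to move --
(3,1): no bracket -> illegal
(4,1): flips 1 -> legal
(5,1): flips 1 -> legal
(5,2): flips 1 -> legal
(5,3): no bracket -> illegal
B mobility = 3
-- W to move --
(1,0): no bracket -> illegal
(1,1): no bracket -> illegal
(1,2): flips 2 -> legal
(1,3): no bracket -> illegal
(1,4): no bracket -> illegal
(2,0): no bracket -> illegal
(2,4): flips 1 -> legal
(3,0): no bracket -> illegal
(3,1): no bracket -> illegal
(3,4): no bracket -> illegal
(4,1): no bracket -> illegal
(4,4): flips 1 -> legal
(5,2): no bracket -> illegal
(5,3): no bracket -> illegal
(5,4): no bracket -> illegal
W mobility = 3

Answer: B=3 W=3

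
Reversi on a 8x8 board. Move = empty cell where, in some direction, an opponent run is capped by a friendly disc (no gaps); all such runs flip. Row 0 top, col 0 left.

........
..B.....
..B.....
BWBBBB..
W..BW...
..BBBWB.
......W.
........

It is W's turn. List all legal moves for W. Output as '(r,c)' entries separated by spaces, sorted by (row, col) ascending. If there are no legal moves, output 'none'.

Answer: (1,1) (1,3) (2,0) (2,4) (2,6) (3,6) (4,2) (4,6) (5,1) (5,7) (6,2) (6,4)

Derivation:
(0,1): no bracket -> illegal
(0,2): no bracket -> illegal
(0,3): no bracket -> illegal
(1,1): flips 2 -> legal
(1,3): flips 1 -> legal
(2,0): flips 1 -> legal
(2,1): no bracket -> illegal
(2,3): no bracket -> illegal
(2,4): flips 1 -> legal
(2,5): no bracket -> illegal
(2,6): flips 1 -> legal
(3,6): flips 4 -> legal
(4,1): no bracket -> illegal
(4,2): flips 1 -> legal
(4,5): no bracket -> illegal
(4,6): flips 1 -> legal
(4,7): no bracket -> illegal
(5,1): flips 3 -> legal
(5,7): flips 1 -> legal
(6,1): no bracket -> illegal
(6,2): flips 1 -> legal
(6,3): no bracket -> illegal
(6,4): flips 1 -> legal
(6,5): no bracket -> illegal
(6,7): no bracket -> illegal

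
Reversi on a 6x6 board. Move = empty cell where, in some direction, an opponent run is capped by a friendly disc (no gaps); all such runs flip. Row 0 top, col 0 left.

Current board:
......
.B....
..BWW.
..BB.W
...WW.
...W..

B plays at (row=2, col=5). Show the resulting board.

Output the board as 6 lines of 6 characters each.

Answer: ......
.B....
..BBBB
..BB.W
...WW.
...W..

Derivation:
Place B at (2,5); scan 8 dirs for brackets.
Dir NW: first cell '.' (not opp) -> no flip
Dir N: first cell '.' (not opp) -> no flip
Dir NE: edge -> no flip
Dir W: opp run (2,4) (2,3) capped by B -> flip
Dir E: edge -> no flip
Dir SW: first cell '.' (not opp) -> no flip
Dir S: opp run (3,5), next='.' -> no flip
Dir SE: edge -> no flip
All flips: (2,3) (2,4)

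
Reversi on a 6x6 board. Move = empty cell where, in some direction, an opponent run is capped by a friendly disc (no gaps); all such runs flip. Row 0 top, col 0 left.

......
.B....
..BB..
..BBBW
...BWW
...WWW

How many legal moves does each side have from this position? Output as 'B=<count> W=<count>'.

Answer: B=0 W=7

Derivation:
-- B to move --
(2,4): no bracket -> illegal
(2,5): no bracket -> illegal
(4,2): no bracket -> illegal
(5,2): no bracket -> illegal
B mobility = 0
-- W to move --
(0,0): flips 3 -> legal
(0,1): no bracket -> illegal
(0,2): no bracket -> illegal
(1,0): no bracket -> illegal
(1,2): flips 2 -> legal
(1,3): flips 3 -> legal
(1,4): no bracket -> illegal
(2,0): no bracket -> illegal
(2,1): flips 2 -> legal
(2,4): flips 1 -> legal
(2,5): no bracket -> illegal
(3,1): flips 3 -> legal
(4,1): no bracket -> illegal
(4,2): flips 1 -> legal
(5,2): no bracket -> illegal
W mobility = 7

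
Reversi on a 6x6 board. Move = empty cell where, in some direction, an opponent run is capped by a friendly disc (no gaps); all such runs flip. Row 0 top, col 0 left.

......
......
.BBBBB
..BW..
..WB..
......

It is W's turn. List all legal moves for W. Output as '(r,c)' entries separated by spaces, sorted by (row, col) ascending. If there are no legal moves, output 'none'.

Answer: (1,1) (1,2) (1,3) (1,5) (3,1) (4,4) (5,3)

Derivation:
(1,0): no bracket -> illegal
(1,1): flips 1 -> legal
(1,2): flips 2 -> legal
(1,3): flips 1 -> legal
(1,4): no bracket -> illegal
(1,5): flips 1 -> legal
(2,0): no bracket -> illegal
(3,0): no bracket -> illegal
(3,1): flips 1 -> legal
(3,4): no bracket -> illegal
(3,5): no bracket -> illegal
(4,1): no bracket -> illegal
(4,4): flips 1 -> legal
(5,2): no bracket -> illegal
(5,3): flips 1 -> legal
(5,4): no bracket -> illegal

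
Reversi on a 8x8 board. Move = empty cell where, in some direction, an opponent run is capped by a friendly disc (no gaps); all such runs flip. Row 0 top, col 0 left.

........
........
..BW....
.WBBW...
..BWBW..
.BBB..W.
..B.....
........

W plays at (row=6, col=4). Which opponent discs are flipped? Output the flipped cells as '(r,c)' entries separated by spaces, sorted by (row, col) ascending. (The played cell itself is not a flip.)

Dir NW: opp run (5,3) (4,2) capped by W -> flip
Dir N: first cell '.' (not opp) -> no flip
Dir NE: first cell '.' (not opp) -> no flip
Dir W: first cell '.' (not opp) -> no flip
Dir E: first cell '.' (not opp) -> no flip
Dir SW: first cell '.' (not opp) -> no flip
Dir S: first cell '.' (not opp) -> no flip
Dir SE: first cell '.' (not opp) -> no flip

Answer: (4,2) (5,3)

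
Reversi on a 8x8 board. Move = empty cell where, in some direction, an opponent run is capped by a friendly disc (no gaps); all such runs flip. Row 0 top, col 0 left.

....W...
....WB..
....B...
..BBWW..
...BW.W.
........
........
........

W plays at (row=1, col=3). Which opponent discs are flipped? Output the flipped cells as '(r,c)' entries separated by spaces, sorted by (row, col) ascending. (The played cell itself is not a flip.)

Answer: (2,4)

Derivation:
Dir NW: first cell '.' (not opp) -> no flip
Dir N: first cell '.' (not opp) -> no flip
Dir NE: first cell 'W' (not opp) -> no flip
Dir W: first cell '.' (not opp) -> no flip
Dir E: first cell 'W' (not opp) -> no flip
Dir SW: first cell '.' (not opp) -> no flip
Dir S: first cell '.' (not opp) -> no flip
Dir SE: opp run (2,4) capped by W -> flip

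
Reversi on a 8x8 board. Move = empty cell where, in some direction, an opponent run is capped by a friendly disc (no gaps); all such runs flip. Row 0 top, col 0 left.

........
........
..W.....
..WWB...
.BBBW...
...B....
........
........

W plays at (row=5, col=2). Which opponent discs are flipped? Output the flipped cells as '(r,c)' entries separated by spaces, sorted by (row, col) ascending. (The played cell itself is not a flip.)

Dir NW: opp run (4,1), next='.' -> no flip
Dir N: opp run (4,2) capped by W -> flip
Dir NE: opp run (4,3) (3,4), next='.' -> no flip
Dir W: first cell '.' (not opp) -> no flip
Dir E: opp run (5,3), next='.' -> no flip
Dir SW: first cell '.' (not opp) -> no flip
Dir S: first cell '.' (not opp) -> no flip
Dir SE: first cell '.' (not opp) -> no flip

Answer: (4,2)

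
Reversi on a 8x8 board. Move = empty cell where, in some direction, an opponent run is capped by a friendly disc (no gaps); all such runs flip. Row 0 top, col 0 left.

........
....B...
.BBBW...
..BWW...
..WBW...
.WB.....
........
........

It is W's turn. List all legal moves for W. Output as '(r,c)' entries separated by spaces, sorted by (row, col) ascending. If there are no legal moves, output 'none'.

(0,3): no bracket -> illegal
(0,4): flips 1 -> legal
(0,5): no bracket -> illegal
(1,0): no bracket -> illegal
(1,1): flips 1 -> legal
(1,2): flips 3 -> legal
(1,3): flips 1 -> legal
(1,5): no bracket -> illegal
(2,0): flips 3 -> legal
(2,5): no bracket -> illegal
(3,0): no bracket -> illegal
(3,1): flips 1 -> legal
(4,1): no bracket -> illegal
(5,3): flips 2 -> legal
(5,4): no bracket -> illegal
(6,1): flips 2 -> legal
(6,2): flips 1 -> legal
(6,3): no bracket -> illegal

Answer: (0,4) (1,1) (1,2) (1,3) (2,0) (3,1) (5,3) (6,1) (6,2)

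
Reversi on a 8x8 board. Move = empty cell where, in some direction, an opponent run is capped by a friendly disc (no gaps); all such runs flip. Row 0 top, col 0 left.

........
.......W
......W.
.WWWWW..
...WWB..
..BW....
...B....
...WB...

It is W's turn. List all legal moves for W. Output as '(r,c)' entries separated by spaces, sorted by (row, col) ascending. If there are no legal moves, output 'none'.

(3,6): no bracket -> illegal
(4,1): no bracket -> illegal
(4,2): no bracket -> illegal
(4,6): flips 1 -> legal
(5,1): flips 1 -> legal
(5,4): no bracket -> illegal
(5,5): flips 1 -> legal
(5,6): flips 1 -> legal
(6,1): flips 1 -> legal
(6,2): no bracket -> illegal
(6,4): no bracket -> illegal
(6,5): no bracket -> illegal
(7,2): no bracket -> illegal
(7,5): flips 1 -> legal

Answer: (4,6) (5,1) (5,5) (5,6) (6,1) (7,5)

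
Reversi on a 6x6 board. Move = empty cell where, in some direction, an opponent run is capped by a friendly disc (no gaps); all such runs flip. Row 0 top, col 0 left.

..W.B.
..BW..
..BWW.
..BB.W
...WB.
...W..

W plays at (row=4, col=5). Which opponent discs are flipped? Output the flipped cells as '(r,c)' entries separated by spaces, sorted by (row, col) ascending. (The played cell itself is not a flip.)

Dir NW: first cell '.' (not opp) -> no flip
Dir N: first cell 'W' (not opp) -> no flip
Dir NE: edge -> no flip
Dir W: opp run (4,4) capped by W -> flip
Dir E: edge -> no flip
Dir SW: first cell '.' (not opp) -> no flip
Dir S: first cell '.' (not opp) -> no flip
Dir SE: edge -> no flip

Answer: (4,4)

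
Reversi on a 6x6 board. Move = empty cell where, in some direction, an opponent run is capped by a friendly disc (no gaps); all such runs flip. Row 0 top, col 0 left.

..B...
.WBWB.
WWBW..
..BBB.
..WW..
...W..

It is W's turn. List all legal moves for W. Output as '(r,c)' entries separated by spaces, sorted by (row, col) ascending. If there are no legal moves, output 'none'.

Answer: (0,1) (0,3) (0,5) (1,5) (2,4) (2,5) (3,1) (4,1) (4,4) (4,5)

Derivation:
(0,1): flips 1 -> legal
(0,3): flips 1 -> legal
(0,4): no bracket -> illegal
(0,5): flips 1 -> legal
(1,5): flips 1 -> legal
(2,4): flips 1 -> legal
(2,5): flips 1 -> legal
(3,1): flips 1 -> legal
(3,5): no bracket -> illegal
(4,1): flips 1 -> legal
(4,4): flips 2 -> legal
(4,5): flips 1 -> legal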